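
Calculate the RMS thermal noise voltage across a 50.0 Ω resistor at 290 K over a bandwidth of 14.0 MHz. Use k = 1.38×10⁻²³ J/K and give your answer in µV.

V_n = √(4kTRB)
4kTRB = 4 × 1.38×10⁻²³ × 290 × 5.00×10¹ × 1.40×10⁷ = 1.12×10⁻¹¹ V²
V_n = √(1.12×10⁻¹¹) = 3.35×10⁻⁶ V = 3.35 µV

3.35 µV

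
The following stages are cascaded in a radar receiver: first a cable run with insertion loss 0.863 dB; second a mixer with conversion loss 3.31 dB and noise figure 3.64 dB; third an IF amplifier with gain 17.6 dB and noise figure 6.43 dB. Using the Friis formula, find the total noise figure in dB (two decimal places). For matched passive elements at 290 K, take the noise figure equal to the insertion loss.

10.68 dB

Convert to linear (a loss of L dB is a gain of −L dB): F_i = 10^(NF_i/10), G_i = 10^(G_i,dB/10)
  Stage 1: F_1 = 10^(0.863/10) = 1.220, G_1 = 10^(−0.863/10) = 0.8198
  Stage 2: F_2 = 10^(3.64/10) = 2.312, G_2 = 10^(−3.31/10) = 0.4667
  Stage 3: F_3 = 10^(6.43/10) = 4.395, G_3 = 10^(17.6/10) = 57.54
Friis cascade:
  F = 1.220 + (2.312 − 1)/0.8198 + (4.395 − 1)/0.3826 = 11.70
NF = 10 log₁₀(11.70) = 10.68 dB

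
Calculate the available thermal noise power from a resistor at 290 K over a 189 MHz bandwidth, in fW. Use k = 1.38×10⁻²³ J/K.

756 fW

P_n = kTB = 1.38×10⁻²³ × 290 × 1.89×10⁸ = 7.56×10⁻¹³ W = 756 fW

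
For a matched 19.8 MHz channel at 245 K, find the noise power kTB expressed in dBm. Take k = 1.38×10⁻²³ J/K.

P_n = kTB = 1.38×10⁻²³ × 245 × 1.98×10⁷ = 6.69×10⁻¹⁴ W
In dBm: 10 log₁₀(6.69×10⁻¹⁴ / 10⁻³) = −101.7 dBm

−101.7 dBm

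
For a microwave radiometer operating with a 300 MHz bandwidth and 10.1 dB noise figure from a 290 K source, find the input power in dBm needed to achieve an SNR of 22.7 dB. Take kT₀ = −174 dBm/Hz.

−56.4 dBm

Sensitivity = −174 + 10 log₁₀(B) + NF + SNR_min
= −174 + 84.77 + 10.1 + 22.7
= −56.43 dBm → −56.4 dBm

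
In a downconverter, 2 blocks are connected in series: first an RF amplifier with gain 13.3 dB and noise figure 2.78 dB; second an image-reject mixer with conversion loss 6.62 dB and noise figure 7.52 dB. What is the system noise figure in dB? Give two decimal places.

Convert to linear (a loss of L dB is a gain of −L dB): F_i = 10^(NF_i/10), G_i = 10^(G_i,dB/10)
  Stage 1: F_1 = 10^(2.78/10) = 1.897, G_1 = 10^(13.3/10) = 21.38
  Stage 2: F_2 = 10^(7.52/10) = 5.649, G_2 = 10^(−6.62/10) = 0.2178
Friis cascade:
  F = 1.897 + (5.649 − 1)/21.38 = 2.114
NF = 10 log₁₀(2.114) = 3.25 dB

3.25 dB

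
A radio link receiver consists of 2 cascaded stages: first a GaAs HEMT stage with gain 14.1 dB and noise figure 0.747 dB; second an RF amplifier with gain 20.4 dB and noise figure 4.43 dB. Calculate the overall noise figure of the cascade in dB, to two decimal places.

0.99 dB

Convert to linear (a loss of L dB is a gain of −L dB): F_i = 10^(NF_i/10), G_i = 10^(G_i,dB/10)
  Stage 1: F_1 = 10^(0.747/10) = 1.188, G_1 = 10^(14.1/10) = 25.70
  Stage 2: F_2 = 10^(4.43/10) = 2.773, G_2 = 10^(20.4/10) = 109.6
Friis cascade:
  F = 1.188 + (2.773 − 1)/25.70 = 1.257
NF = 10 log₁₀(1.257) = 0.99 dB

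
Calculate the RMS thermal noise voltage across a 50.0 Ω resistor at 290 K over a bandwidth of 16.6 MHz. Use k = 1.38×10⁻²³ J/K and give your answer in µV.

3.65 µV

V_n = √(4kTRB)
4kTRB = 4 × 1.38×10⁻²³ × 290 × 5.00×10¹ × 1.66×10⁷ = 1.33×10⁻¹¹ V²
V_n = √(1.33×10⁻¹¹) = 3.65×10⁻⁶ V = 3.65 µV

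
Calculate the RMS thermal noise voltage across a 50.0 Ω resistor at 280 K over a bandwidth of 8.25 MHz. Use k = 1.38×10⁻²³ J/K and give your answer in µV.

2.52 µV

V_n = √(4kTRB)
4kTRB = 4 × 1.38×10⁻²³ × 280 × 5.00×10¹ × 8.25×10⁶ = 6.38×10⁻¹² V²
V_n = √(6.38×10⁻¹²) = 2.52×10⁻⁶ V = 2.52 µV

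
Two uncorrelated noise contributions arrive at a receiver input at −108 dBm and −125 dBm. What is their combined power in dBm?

−107.9 dBm

Convert to linear, add, convert back:
P₁ = 1.58×10⁻¹⁴ W, P₂ = 3.16×10⁻¹⁶ W
P_tot = 1.62×10⁻¹⁴ W → 10 log₁₀(P_tot / 10⁻³) = −107.9 dBm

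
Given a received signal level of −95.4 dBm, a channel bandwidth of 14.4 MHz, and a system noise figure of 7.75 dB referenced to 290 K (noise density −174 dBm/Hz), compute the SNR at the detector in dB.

−0.7 dB

Noise floor: N = −174 + 10 log₁₀(B) + NF
10 log₁₀(1.44×10⁷) = 71.58 dB
N = −174 + 71.58 + 7.75 = −94.67 dBm
SNR = P_sig − N = −95.4 − (−94.67) = −0.73 dB → −0.7 dB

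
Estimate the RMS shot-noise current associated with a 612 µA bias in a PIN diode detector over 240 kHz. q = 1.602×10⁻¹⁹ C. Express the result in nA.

6.86 nA

I_n = √(2qI·B)
2qI·B = 2 × 1.602×10⁻¹⁹ × 6.12×10⁻⁴ × 2.40×10⁵ = 4.71×10⁻¹⁷ A²
I_n = √(4.71×10⁻¹⁷) = 6.86×10⁻⁹ A = 6.86 nA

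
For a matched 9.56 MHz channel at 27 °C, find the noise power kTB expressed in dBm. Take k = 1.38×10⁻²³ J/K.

−104.0 dBm

T = 27 °C + 273.15 = 300.15 K
P_n = kTB = 1.38×10⁻²³ × 300.15 × 9.56×10⁶ = 3.96×10⁻¹⁴ W
In dBm: 10 log₁₀(3.96×10⁻¹⁴ / 10⁻³) = −104.0 dBm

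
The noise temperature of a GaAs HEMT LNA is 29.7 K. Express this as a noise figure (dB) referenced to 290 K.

F = 1 + T_e/T₀ = 1 + 29.7/290 = 1.10241
NF = 10 log₁₀(1.10241) = 0.423 dB

0.423 dB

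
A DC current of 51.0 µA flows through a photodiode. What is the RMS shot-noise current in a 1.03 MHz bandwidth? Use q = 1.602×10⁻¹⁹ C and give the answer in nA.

I_n = √(2qI·B)
2qI·B = 2 × 1.602×10⁻¹⁹ × 5.10×10⁻⁵ × 1.03×10⁶ = 1.68×10⁻¹⁷ A²
I_n = √(1.68×10⁻¹⁷) = 4.10×10⁻⁹ A = 4.10 nA

4.10 nA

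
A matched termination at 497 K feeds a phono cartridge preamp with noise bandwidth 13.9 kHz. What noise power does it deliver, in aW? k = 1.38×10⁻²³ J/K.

95.3 aW

P_n = kTB = 1.38×10⁻²³ × 497 × 1.39×10⁴ = 9.53×10⁻¹⁷ W = 95.3 aW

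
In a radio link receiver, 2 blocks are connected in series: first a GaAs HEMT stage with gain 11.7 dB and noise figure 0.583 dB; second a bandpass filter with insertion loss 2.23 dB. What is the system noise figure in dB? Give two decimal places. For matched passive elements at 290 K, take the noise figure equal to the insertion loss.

Convert to linear (a loss of L dB is a gain of −L dB): F_i = 10^(NF_i/10), G_i = 10^(G_i,dB/10)
  Stage 1: F_1 = 10^(0.583/10) = 1.144, G_1 = 10^(11.7/10) = 14.79
  Stage 2: F_2 = 10^(2.23/10) = 1.671, G_2 = 10^(−2.23/10) = 0.5984
Friis cascade:
  F = 1.144 + (1.671 − 1)/14.79 = 1.189
NF = 10 log₁₀(1.189) = 0.75 dB

0.75 dB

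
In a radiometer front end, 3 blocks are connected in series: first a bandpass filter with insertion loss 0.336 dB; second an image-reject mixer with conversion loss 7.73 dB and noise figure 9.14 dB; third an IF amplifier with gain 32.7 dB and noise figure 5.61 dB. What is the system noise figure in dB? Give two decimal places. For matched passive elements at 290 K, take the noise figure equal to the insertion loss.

Convert to linear (a loss of L dB is a gain of −L dB): F_i = 10^(NF_i/10), G_i = 10^(G_i,dB/10)
  Stage 1: F_1 = 10^(0.336/10) = 1.080, G_1 = 10^(−0.336/10) = 0.9256
  Stage 2: F_2 = 10^(9.14/10) = 8.204, G_2 = 10^(−7.73/10) = 0.1687
  Stage 3: F_3 = 10^(5.61/10) = 3.639, G_3 = 10^(32.7/10) = 1862
Friis cascade:
  F = 1.080 + (8.204 − 1)/0.9256 + (3.639 − 1)/0.1561 = 25.77
NF = 10 log₁₀(25.77) = 14.11 dB

14.11 dB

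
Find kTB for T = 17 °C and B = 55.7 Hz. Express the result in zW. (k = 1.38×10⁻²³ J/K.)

T = 17 °C + 273.15 = 290.15 K
P_n = kTB = 1.38×10⁻²³ × 290.15 × 5.57×10¹ = 2.23×10⁻¹⁹ W = 223 zW

223 zW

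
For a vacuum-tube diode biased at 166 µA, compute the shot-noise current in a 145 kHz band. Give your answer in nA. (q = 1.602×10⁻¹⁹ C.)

2.78 nA

I_n = √(2qI·B)
2qI·B = 2 × 1.602×10⁻¹⁹ × 1.66×10⁻⁴ × 1.45×10⁵ = 7.71×10⁻¹⁸ A²
I_n = √(7.71×10⁻¹⁸) = 2.78×10⁻⁹ A = 2.78 nA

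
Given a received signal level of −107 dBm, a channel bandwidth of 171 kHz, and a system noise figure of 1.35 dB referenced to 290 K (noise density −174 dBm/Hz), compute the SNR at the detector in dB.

13.3 dB

Noise floor: N = −174 + 10 log₁₀(B) + NF
10 log₁₀(1.71×10⁵) = 52.33 dB
N = −174 + 52.33 + 1.35 = −120.32 dBm
SNR = P_sig − N = −107 − (−120.32) = 13.32 dB → 13.3 dB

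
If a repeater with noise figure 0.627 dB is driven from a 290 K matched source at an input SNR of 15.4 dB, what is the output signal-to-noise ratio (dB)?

By definition F = SNR_in/SNR_out, so in dB: SNR_out = SNR_in − NF
SNR_out = 15.4 − 0.627 = 14.773 dB

14.773 dB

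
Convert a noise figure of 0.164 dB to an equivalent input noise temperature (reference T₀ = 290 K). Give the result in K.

11.2 K

F = 10^(0.164/10) = 1.03848
T_e = (F − 1)·T₀ = (1.03848 − 1) × 290 = 11.2 K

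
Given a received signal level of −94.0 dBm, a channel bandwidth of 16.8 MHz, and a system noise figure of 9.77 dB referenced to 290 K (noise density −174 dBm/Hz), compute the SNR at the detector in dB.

Noise floor: N = −174 + 10 log₁₀(B) + NF
10 log₁₀(1.68×10⁷) = 72.25 dB
N = −174 + 72.25 + 9.77 = −91.98 dBm
SNR = P_sig − N = −94.0 − (−91.98) = −2.02 dB → −2.0 dB

−2.0 dB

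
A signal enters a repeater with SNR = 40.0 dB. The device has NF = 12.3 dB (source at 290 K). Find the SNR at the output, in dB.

27.7 dB

By definition F = SNR_in/SNR_out, so in dB: SNR_out = SNR_in − NF
SNR_out = 40.0 − 12.3 = 27.7 dB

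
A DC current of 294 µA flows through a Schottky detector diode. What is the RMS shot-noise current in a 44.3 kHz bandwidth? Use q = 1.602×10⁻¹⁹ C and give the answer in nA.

I_n = √(2qI·B)
2qI·B = 2 × 1.602×10⁻¹⁹ × 2.94×10⁻⁴ × 4.43×10⁴ = 4.17×10⁻¹⁸ A²
I_n = √(4.17×10⁻¹⁸) = 2.04×10⁻⁹ A = 2.04 nA

2.04 nA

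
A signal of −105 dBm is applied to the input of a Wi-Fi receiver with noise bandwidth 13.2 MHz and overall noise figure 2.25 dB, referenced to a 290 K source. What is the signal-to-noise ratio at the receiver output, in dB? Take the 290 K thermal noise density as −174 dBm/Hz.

−4.5 dB

Noise floor: N = −174 + 10 log₁₀(B) + NF
10 log₁₀(1.32×10⁷) = 71.21 dB
N = −174 + 71.21 + 2.25 = −100.54 dBm
SNR = P_sig − N = −105 − (−100.54) = −4.46 dB → −4.5 dB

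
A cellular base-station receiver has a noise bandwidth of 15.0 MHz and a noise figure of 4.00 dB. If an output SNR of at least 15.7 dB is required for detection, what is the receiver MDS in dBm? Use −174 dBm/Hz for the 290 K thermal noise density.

Sensitivity = −174 + 10 log₁₀(B) + NF + SNR_min
= −174 + 71.76 + 4.00 + 15.7
= −82.54 dBm → −82.5 dBm

−82.5 dBm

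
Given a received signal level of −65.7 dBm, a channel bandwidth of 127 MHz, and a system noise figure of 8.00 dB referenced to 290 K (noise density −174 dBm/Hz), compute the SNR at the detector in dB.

Noise floor: N = −174 + 10 log₁₀(B) + NF
10 log₁₀(1.27×10⁸) = 81.04 dB
N = −174 + 81.04 + 8.00 = −84.96 dBm
SNR = P_sig − N = −65.7 − (−84.96) = 19.26 dB → 19.3 dB

19.3 dB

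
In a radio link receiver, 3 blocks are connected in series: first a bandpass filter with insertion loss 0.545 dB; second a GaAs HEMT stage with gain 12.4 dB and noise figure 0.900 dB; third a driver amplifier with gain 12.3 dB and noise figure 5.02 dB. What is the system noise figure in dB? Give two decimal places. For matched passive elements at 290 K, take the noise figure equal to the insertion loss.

Convert to linear (a loss of L dB is a gain of −L dB): F_i = 10^(NF_i/10), G_i = 10^(G_i,dB/10)
  Stage 1: F_1 = 10^(0.545/10) = 1.134, G_1 = 10^(−0.545/10) = 0.8821
  Stage 2: F_2 = 10^(0.900/10) = 1.230, G_2 = 10^(12.4/10) = 17.38
  Stage 3: F_3 = 10^(5.02/10) = 3.177, G_3 = 10^(12.3/10) = 16.98
Friis cascade:
  F = 1.134 + (1.230 − 1)/0.8821 + (3.177 − 1)/15.33 = 1.537
NF = 10 log₁₀(1.537) = 1.87 dB

1.87 dB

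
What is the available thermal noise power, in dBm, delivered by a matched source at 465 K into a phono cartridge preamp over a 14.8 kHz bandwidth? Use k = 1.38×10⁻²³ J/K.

P_n = kTB = 1.38×10⁻²³ × 465 × 1.48×10⁴ = 9.50×10⁻¹⁷ W
In dBm: 10 log₁₀(9.50×10⁻¹⁷ / 10⁻³) = −130.2 dBm

−130.2 dBm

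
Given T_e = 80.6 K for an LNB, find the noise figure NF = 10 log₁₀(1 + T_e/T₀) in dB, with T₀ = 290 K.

1.07 dB

F = 1 + T_e/T₀ = 1 + 80.6/290 = 1.27793
NF = 10 log₁₀(1.27793) = 1.07 dB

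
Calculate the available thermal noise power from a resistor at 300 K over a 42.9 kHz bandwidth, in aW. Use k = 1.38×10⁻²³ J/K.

P_n = kTB = 1.38×10⁻²³ × 300 × 4.29×10⁴ = 1.78×10⁻¹⁶ W = 178 aW

178 aW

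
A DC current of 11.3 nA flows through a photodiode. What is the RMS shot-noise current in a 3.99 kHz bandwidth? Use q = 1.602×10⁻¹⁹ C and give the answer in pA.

3.80 pA

I_n = √(2qI·B)
2qI·B = 2 × 1.602×10⁻¹⁹ × 1.13×10⁻⁸ × 3.99×10³ = 1.44×10⁻²³ A²
I_n = √(1.44×10⁻²³) = 3.80×10⁻¹² A = 3.80 pA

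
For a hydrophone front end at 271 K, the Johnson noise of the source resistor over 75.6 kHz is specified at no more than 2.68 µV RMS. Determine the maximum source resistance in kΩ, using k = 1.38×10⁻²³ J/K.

6.35 kΩ

Johnson–Nyquist: V_n = √(4kTRB) ⇒ R = V_n² / (4kTB)
4kTB = 4 × 1.38×10⁻²³ × 271 × 7.56×10⁴ = 1.13×10⁻¹⁵
R = (2.68×10⁻⁶)² / 1.13×10⁻¹⁵ = 6.35×10³ Ω = 6.35 kΩ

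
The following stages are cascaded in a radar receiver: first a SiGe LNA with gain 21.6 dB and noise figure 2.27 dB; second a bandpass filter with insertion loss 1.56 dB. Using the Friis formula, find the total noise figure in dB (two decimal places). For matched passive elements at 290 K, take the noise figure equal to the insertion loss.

Convert to linear (a loss of L dB is a gain of −L dB): F_i = 10^(NF_i/10), G_i = 10^(G_i,dB/10)
  Stage 1: F_1 = 10^(2.27/10) = 1.687, G_1 = 10^(21.6/10) = 144.5
  Stage 2: F_2 = 10^(1.56/10) = 1.432, G_2 = 10^(−1.56/10) = 0.6982
Friis cascade:
  F = 1.687 + (1.432 − 1)/144.5 = 1.690
NF = 10 log₁₀(1.690) = 2.28 dB

2.28 dB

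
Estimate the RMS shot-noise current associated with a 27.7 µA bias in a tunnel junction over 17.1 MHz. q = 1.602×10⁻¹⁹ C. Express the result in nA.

12.3 nA

I_n = √(2qI·B)
2qI·B = 2 × 1.602×10⁻¹⁹ × 2.77×10⁻⁵ × 1.71×10⁷ = 1.52×10⁻¹⁶ A²
I_n = √(1.52×10⁻¹⁶) = 1.23×10⁻⁸ A = 12.3 nA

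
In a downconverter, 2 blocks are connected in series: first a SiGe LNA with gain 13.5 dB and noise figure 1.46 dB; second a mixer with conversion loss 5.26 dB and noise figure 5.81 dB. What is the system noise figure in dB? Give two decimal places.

Convert to linear (a loss of L dB is a gain of −L dB): F_i = 10^(NF_i/10), G_i = 10^(G_i,dB/10)
  Stage 1: F_1 = 10^(1.46/10) = 1.400, G_1 = 10^(13.5/10) = 22.39
  Stage 2: F_2 = 10^(5.81/10) = 3.811, G_2 = 10^(−5.26/10) = 0.2979
Friis cascade:
  F = 1.400 + (3.811 − 1)/22.39 = 1.525
NF = 10 log₁₀(1.525) = 1.83 dB

1.83 dB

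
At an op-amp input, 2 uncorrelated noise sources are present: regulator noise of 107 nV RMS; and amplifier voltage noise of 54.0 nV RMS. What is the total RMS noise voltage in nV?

Uncorrelated sources add in power (mean-square): V_tot = √(ΣV_i²)
V_tot = √[(1.07×10⁻⁷)² + (5.40×10⁻⁸)²] = 1.20×10⁻⁷ V = 120 nV

120 nV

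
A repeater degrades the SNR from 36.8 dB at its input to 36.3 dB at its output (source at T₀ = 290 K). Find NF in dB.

0.5 dB

NF (dB) = SNR_in(dB) − SNR_out(dB) when the source is at T₀
NF = 36.8 − 36.3 = 0.5 dB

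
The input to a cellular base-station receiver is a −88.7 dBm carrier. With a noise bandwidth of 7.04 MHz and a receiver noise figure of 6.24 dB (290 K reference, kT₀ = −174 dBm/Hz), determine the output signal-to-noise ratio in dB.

Noise floor: N = −174 + 10 log₁₀(B) + NF
10 log₁₀(7.04×10⁶) = 68.48 dB
N = −174 + 68.48 + 6.24 = −99.28 dBm
SNR = P_sig − N = −88.7 − (−99.28) = 10.58 dB → 10.6 dB

10.6 dB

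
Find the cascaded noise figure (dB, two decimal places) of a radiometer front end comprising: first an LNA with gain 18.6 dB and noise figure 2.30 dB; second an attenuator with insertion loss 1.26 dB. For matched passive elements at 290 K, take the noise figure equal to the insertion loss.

2.31 dB

Convert to linear (a loss of L dB is a gain of −L dB): F_i = 10^(NF_i/10), G_i = 10^(G_i,dB/10)
  Stage 1: F_1 = 10^(2.30/10) = 1.698, G_1 = 10^(18.6/10) = 72.44
  Stage 2: F_2 = 10^(1.26/10) = 1.337, G_2 = 10^(−1.26/10) = 0.7482
Friis cascade:
  F = 1.698 + (1.337 − 1)/72.44 = 1.703
NF = 10 log₁₀(1.703) = 2.31 dB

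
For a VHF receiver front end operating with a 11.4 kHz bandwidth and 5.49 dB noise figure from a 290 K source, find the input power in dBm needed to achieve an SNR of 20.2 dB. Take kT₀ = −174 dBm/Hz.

−107.7 dBm

Sensitivity = −174 + 10 log₁₀(B) + NF + SNR_min
= −174 + 40.57 + 5.49 + 20.2
= −107.74 dBm → −107.7 dBm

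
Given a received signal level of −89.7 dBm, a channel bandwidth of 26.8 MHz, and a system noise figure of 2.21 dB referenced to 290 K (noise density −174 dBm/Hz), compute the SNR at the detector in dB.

7.8 dB

Noise floor: N = −174 + 10 log₁₀(B) + NF
10 log₁₀(2.68×10⁷) = 74.28 dB
N = −174 + 74.28 + 2.21 = −97.51 dBm
SNR = P_sig − N = −89.7 − (−97.51) = 7.81 dB → 7.8 dB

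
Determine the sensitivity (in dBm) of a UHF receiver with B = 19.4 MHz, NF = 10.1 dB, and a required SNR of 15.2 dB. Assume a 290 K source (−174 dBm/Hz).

−75.8 dBm

Sensitivity = −174 + 10 log₁₀(B) + NF + SNR_min
= −174 + 72.88 + 10.1 + 15.2
= −75.82 dBm → −75.8 dBm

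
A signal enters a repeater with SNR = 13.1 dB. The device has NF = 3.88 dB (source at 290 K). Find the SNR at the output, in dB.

9.22 dB

By definition F = SNR_in/SNR_out, so in dB: SNR_out = SNR_in − NF
SNR_out = 13.1 − 3.88 = 9.22 dB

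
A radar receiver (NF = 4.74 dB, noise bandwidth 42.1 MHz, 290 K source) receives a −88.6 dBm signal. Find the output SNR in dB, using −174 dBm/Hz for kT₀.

4.4 dB

Noise floor: N = −174 + 10 log₁₀(B) + NF
10 log₁₀(4.21×10⁷) = 76.24 dB
N = −174 + 76.24 + 4.74 = −93.02 dBm
SNR = P_sig − N = −88.6 − (−93.02) = 4.42 dB → 4.4 dB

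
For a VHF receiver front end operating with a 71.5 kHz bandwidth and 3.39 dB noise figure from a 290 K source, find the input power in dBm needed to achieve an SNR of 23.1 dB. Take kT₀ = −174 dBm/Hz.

−99.0 dBm

Sensitivity = −174 + 10 log₁₀(B) + NF + SNR_min
= −174 + 48.54 + 3.39 + 23.1
= −98.97 dBm → −99.0 dBm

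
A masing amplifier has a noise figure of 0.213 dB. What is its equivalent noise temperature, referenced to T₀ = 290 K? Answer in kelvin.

14.6 K

F = 10^(0.213/10) = 1.05027
T_e = (F − 1)·T₀ = (1.05027 − 1) × 290 = 14.6 K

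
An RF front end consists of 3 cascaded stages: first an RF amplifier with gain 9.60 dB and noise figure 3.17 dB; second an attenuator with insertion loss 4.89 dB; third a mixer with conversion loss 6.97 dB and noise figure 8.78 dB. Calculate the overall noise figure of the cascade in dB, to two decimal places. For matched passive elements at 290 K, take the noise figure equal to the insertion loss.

Convert to linear (a loss of L dB is a gain of −L dB): F_i = 10^(NF_i/10), G_i = 10^(G_i,dB/10)
  Stage 1: F_1 = 10^(3.17/10) = 2.075, G_1 = 10^(9.60/10) = 9.120
  Stage 2: F_2 = 10^(4.89/10) = 3.083, G_2 = 10^(−4.89/10) = 0.3243
  Stage 3: F_3 = 10^(8.78/10) = 7.551, G_3 = 10^(−6.97/10) = 0.2009
Friis cascade:
  F = 2.075 + (3.083 − 1)/9.120 + (7.551 − 1)/2.958 = 4.518
NF = 10 log₁₀(4.518) = 6.55 dB

6.55 dB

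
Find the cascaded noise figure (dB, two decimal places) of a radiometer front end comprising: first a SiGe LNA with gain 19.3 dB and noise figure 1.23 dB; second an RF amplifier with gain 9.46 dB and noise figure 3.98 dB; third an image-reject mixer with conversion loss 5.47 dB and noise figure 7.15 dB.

1.31 dB

Convert to linear (a loss of L dB is a gain of −L dB): F_i = 10^(NF_i/10), G_i = 10^(G_i,dB/10)
  Stage 1: F_1 = 10^(1.23/10) = 1.327, G_1 = 10^(19.3/10) = 85.11
  Stage 2: F_2 = 10^(3.98/10) = 2.500, G_2 = 10^(9.46/10) = 8.831
  Stage 3: F_3 = 10^(7.15/10) = 5.188, G_3 = 10^(−5.47/10) = 0.2838
Friis cascade:
  F = 1.327 + (2.500 − 1)/85.11 + (5.188 − 1)/751.6 = 1.351
NF = 10 log₁₀(1.351) = 1.31 dB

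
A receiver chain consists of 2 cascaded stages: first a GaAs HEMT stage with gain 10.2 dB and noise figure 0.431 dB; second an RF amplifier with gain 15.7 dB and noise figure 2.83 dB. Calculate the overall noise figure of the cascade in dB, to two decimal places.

Convert to linear (a loss of L dB is a gain of −L dB): F_i = 10^(NF_i/10), G_i = 10^(G_i,dB/10)
  Stage 1: F_1 = 10^(0.431/10) = 1.104, G_1 = 10^(10.2/10) = 10.47
  Stage 2: F_2 = 10^(2.83/10) = 1.919, G_2 = 10^(15.7/10) = 37.15
Friis cascade:
  F = 1.104 + (1.919 − 1)/10.47 = 1.192
NF = 10 log₁₀(1.192) = 0.76 dB

0.76 dB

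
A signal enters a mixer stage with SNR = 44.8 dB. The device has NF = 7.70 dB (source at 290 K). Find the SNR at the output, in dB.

37.10 dB

By definition F = SNR_in/SNR_out, so in dB: SNR_out = SNR_in − NF
SNR_out = 44.8 − 7.70 = 37.10 dB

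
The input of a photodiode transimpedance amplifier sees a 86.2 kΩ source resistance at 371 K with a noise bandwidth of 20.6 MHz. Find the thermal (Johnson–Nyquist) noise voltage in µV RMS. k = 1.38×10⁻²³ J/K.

191 µV

V_n = √(4kTRB)
4kTRB = 4 × 1.38×10⁻²³ × 371 × 8.62×10⁴ × 2.06×10⁷ = 3.64×10⁻⁸ V²
V_n = √(3.64×10⁻⁸) = 1.91×10⁻⁴ V = 191 µV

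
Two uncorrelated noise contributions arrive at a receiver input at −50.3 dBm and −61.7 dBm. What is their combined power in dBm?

Convert to linear, add, convert back:
P₁ = 9.33×10⁻⁹ W, P₂ = 6.76×10⁻¹⁰ W
P_tot = 1.00×10⁻⁸ W → 10 log₁₀(P_tot / 10⁻³) = −50.0 dBm

−50.0 dBm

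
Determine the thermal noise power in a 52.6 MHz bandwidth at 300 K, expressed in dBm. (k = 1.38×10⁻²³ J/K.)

−96.6 dBm

P_n = kTB = 1.38×10⁻²³ × 300 × 5.26×10⁷ = 2.18×10⁻¹³ W
In dBm: 10 log₁₀(2.18×10⁻¹³ / 10⁻³) = −96.6 dBm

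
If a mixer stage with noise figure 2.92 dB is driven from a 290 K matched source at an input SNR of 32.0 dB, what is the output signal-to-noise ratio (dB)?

By definition F = SNR_in/SNR_out, so in dB: SNR_out = SNR_in − NF
SNR_out = 32.0 − 2.92 = 29.08 dB

29.08 dB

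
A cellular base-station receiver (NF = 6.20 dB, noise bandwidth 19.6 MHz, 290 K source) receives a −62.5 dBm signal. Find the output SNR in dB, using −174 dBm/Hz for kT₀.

Noise floor: N = −174 + 10 log₁₀(B) + NF
10 log₁₀(1.96×10⁷) = 72.92 dB
N = −174 + 72.92 + 6.20 = −94.88 dBm
SNR = P_sig − N = −62.5 − (−94.88) = 32.38 dB → 32.4 dB

32.4 dB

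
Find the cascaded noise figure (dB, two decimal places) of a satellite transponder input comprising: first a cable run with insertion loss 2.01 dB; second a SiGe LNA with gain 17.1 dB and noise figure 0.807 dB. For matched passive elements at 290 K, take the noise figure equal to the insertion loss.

Convert to linear (a loss of L dB is a gain of −L dB): F_i = 10^(NF_i/10), G_i = 10^(G_i,dB/10)
  Stage 1: F_1 = 10^(2.01/10) = 1.589, G_1 = 10^(−2.01/10) = 0.6295
  Stage 2: F_2 = 10^(0.807/10) = 1.204, G_2 = 10^(17.1/10) = 51.29
Friis cascade:
  F = 1.589 + (1.204 − 1)/0.6295 = 1.913
NF = 10 log₁₀(1.913) = 2.82 dB

2.82 dB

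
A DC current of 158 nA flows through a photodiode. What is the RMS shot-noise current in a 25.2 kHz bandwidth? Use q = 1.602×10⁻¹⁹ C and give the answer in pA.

I_n = √(2qI·B)
2qI·B = 2 × 1.602×10⁻¹⁹ × 1.58×10⁻⁷ × 2.52×10⁴ = 1.28×10⁻²¹ A²
I_n = √(1.28×10⁻²¹) = 3.57×10⁻¹¹ A = 35.7 pA

35.7 pA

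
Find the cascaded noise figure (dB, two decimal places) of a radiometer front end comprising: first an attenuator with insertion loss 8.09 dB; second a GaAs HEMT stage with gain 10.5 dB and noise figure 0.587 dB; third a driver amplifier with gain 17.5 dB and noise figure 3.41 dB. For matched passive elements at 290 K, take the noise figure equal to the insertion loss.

Convert to linear (a loss of L dB is a gain of −L dB): F_i = 10^(NF_i/10), G_i = 10^(G_i,dB/10)
  Stage 1: F_1 = 10^(8.09/10) = 6.442, G_1 = 10^(−8.09/10) = 0.1552
  Stage 2: F_2 = 10^(0.587/10) = 1.145, G_2 = 10^(10.5/10) = 11.22
  Stage 3: F_3 = 10^(3.41/10) = 2.193, G_3 = 10^(17.5/10) = 56.23
Friis cascade:
  F = 6.442 + (1.145 − 1)/0.1552 + (2.193 − 1)/1.742 = 8.059
NF = 10 log₁₀(8.059) = 9.06 dB

9.06 dB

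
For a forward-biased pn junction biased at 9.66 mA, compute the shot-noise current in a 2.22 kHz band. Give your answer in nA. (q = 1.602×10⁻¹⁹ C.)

I_n = √(2qI·B)
2qI·B = 2 × 1.602×10⁻¹⁹ × 9.66×10⁻³ × 2.22×10³ = 6.87×10⁻¹⁸ A²
I_n = √(6.87×10⁻¹⁸) = 2.62×10⁻⁹ A = 2.62 nA

2.62 nA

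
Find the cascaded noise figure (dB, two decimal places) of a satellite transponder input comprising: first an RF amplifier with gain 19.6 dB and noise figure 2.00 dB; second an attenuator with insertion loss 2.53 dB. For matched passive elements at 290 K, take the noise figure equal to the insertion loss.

2.02 dB

Convert to linear (a loss of L dB is a gain of −L dB): F_i = 10^(NF_i/10), G_i = 10^(G_i,dB/10)
  Stage 1: F_1 = 10^(2.00/10) = 1.585, G_1 = 10^(19.6/10) = 91.20
  Stage 2: F_2 = 10^(2.53/10) = 1.791, G_2 = 10^(−2.53/10) = 0.5585
Friis cascade:
  F = 1.585 + (1.791 − 1)/91.20 = 1.594
NF = 10 log₁₀(1.594) = 2.02 dB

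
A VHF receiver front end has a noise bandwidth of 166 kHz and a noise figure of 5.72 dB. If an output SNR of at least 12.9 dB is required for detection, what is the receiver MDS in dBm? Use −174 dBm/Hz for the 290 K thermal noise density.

−103.2 dBm

Sensitivity = −174 + 10 log₁₀(B) + NF + SNR_min
= −174 + 52.2 + 5.72 + 12.9
= −103.18 dBm → −103.2 dBm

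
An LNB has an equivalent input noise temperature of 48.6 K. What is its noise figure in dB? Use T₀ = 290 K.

F = 1 + T_e/T₀ = 1 + 48.6/290 = 1.16759
NF = 10 log₁₀(1.16759) = 0.673 dB

0.673 dB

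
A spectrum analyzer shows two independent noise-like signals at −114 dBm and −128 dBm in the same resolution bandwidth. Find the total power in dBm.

Convert to linear, add, convert back:
P₁ = 3.98×10⁻¹⁵ W, P₂ = 1.58×10⁻¹⁶ W
P_tot = 4.14×10⁻¹⁵ W → 10 log₁₀(P_tot / 10⁻³) = −113.8 dBm

−113.8 dBm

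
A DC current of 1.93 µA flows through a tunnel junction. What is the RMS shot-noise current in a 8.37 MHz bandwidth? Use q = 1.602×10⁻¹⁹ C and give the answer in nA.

2.28 nA

I_n = √(2qI·B)
2qI·B = 2 × 1.602×10⁻¹⁹ × 1.93×10⁻⁶ × 8.37×10⁶ = 5.18×10⁻¹⁸ A²
I_n = √(5.18×10⁻¹⁸) = 2.28×10⁻⁹ A = 2.28 nA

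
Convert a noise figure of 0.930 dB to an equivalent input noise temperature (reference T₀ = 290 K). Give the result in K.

F = 10^(0.930/10) = 1.2388
T_e = (F − 1)·T₀ = (1.2388 − 1) × 290 = 69.3 K

69.3 K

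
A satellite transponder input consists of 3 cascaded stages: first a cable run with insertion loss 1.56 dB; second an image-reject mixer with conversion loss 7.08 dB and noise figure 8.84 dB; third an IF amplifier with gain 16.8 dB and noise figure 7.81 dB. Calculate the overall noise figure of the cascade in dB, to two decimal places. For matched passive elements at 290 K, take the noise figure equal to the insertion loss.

Convert to linear (a loss of L dB is a gain of −L dB): F_i = 10^(NF_i/10), G_i = 10^(G_i,dB/10)
  Stage 1: F_1 = 10^(1.56/10) = 1.432, G_1 = 10^(−1.56/10) = 0.6982
  Stage 2: F_2 = 10^(8.84/10) = 7.656, G_2 = 10^(−7.08/10) = 0.1959
  Stage 3: F_3 = 10^(7.81/10) = 6.039, G_3 = 10^(16.8/10) = 47.86
Friis cascade:
  F = 1.432 + (7.656 − 1)/0.6982 + (6.039 − 1)/0.1368 = 47.81
NF = 10 log₁₀(47.81) = 16.80 dB

16.80 dB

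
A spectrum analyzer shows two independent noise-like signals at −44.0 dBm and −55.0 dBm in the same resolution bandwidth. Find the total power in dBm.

Convert to linear, add, convert back:
P₁ = 3.98×10⁻⁸ W, P₂ = 3.16×10⁻⁹ W
P_tot = 4.30×10⁻⁸ W → 10 log₁₀(P_tot / 10⁻³) = −43.7 dBm

−43.7 dBm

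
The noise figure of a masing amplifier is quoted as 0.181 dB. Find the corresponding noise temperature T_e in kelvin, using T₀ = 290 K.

F = 10^(0.181/10) = 1.04256
T_e = (F − 1)·T₀ = (1.04256 − 1) × 290 = 12.3 K

12.3 K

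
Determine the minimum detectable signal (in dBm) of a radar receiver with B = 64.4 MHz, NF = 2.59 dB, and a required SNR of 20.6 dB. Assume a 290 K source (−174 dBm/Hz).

Sensitivity = −174 + 10 log₁₀(B) + NF + SNR_min
= −174 + 78.09 + 2.59 + 20.6
= −72.72 dBm → −72.7 dBm

−72.7 dBm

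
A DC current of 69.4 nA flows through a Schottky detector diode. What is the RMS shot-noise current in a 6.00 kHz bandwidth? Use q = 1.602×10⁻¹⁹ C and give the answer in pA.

I_n = √(2qI·B)
2qI·B = 2 × 1.602×10⁻¹⁹ × 6.94×10⁻⁸ × 6.00×10³ = 1.33×10⁻²² A²
I_n = √(1.33×10⁻²²) = 1.16×10⁻¹¹ A = 11.6 pA

11.6 pA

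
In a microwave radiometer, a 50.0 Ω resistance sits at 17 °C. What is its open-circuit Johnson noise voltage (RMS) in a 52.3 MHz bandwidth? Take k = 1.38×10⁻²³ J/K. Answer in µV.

6.47 µV

T = 17 °C + 273.15 = 290.15 K
V_n = √(4kTRB)
4kTRB = 4 × 1.38×10⁻²³ × 290.15 × 5.00×10¹ × 5.23×10⁷ = 4.19×10⁻¹¹ V²
V_n = √(4.19×10⁻¹¹) = 6.47×10⁻⁶ V = 6.47 µV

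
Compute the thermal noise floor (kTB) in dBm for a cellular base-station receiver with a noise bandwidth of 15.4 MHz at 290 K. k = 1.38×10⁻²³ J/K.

P_n = kTB = 1.38×10⁻²³ × 290 × 1.54×10⁷ = 6.16×10⁻¹⁴ W
In dBm: 10 log₁₀(6.16×10⁻¹⁴ / 10⁻³) = −102.1 dBm

−102.1 dBm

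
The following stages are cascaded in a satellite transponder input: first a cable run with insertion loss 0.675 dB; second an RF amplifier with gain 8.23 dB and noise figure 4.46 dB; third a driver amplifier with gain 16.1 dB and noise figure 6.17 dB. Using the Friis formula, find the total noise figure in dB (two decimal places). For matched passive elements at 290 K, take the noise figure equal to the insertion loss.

Convert to linear (a loss of L dB is a gain of −L dB): F_i = 10^(NF_i/10), G_i = 10^(G_i,dB/10)
  Stage 1: F_1 = 10^(0.675/10) = 1.168, G_1 = 10^(−0.675/10) = 0.8561
  Stage 2: F_2 = 10^(4.46/10) = 2.793, G_2 = 10^(8.23/10) = 6.653
  Stage 3: F_3 = 10^(6.17/10) = 4.140, G_3 = 10^(16.1/10) = 40.74
Friis cascade:
  F = 1.168 + (2.793 − 1)/0.8561 + (4.140 − 1)/5.695 = 3.813
NF = 10 log₁₀(3.813) = 5.81 dB

5.81 dB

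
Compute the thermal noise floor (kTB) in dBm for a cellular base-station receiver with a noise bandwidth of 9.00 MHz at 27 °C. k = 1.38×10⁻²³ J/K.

−104.3 dBm

T = 27 °C + 273.15 = 300.15 K
P_n = kTB = 1.38×10⁻²³ × 300.15 × 9.00×10⁶ = 3.73×10⁻¹⁴ W
In dBm: 10 log₁₀(3.73×10⁻¹⁴ / 10⁻³) = −104.3 dBm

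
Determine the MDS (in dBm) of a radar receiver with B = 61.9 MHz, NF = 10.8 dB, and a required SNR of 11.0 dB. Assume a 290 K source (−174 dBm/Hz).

Sensitivity = −174 + 10 log₁₀(B) + NF + SNR_min
= −174 + 77.92 + 10.8 + 11.0
= −74.28 dBm → −74.3 dBm

−74.3 dBm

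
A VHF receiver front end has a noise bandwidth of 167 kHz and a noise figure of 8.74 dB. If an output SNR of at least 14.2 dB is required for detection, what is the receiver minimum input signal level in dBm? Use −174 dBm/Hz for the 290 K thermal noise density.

Sensitivity = −174 + 10 log₁₀(B) + NF + SNR_min
= −174 + 52.23 + 8.74 + 14.2
= −98.83 dBm → −98.8 dBm

−98.8 dBm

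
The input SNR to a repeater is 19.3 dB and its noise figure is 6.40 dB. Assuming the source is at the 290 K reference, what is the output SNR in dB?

12.90 dB

By definition F = SNR_in/SNR_out, so in dB: SNR_out = SNR_in − NF
SNR_out = 19.3 − 6.40 = 12.90 dB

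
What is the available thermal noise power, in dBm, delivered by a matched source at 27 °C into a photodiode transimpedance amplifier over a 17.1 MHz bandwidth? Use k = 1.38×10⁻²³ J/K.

−101.5 dBm

T = 27 °C + 273.15 = 300.15 K
P_n = kTB = 1.38×10⁻²³ × 300.15 × 1.71×10⁷ = 7.08×10⁻¹⁴ W
In dBm: 10 log₁₀(7.08×10⁻¹⁴ / 10⁻³) = −101.5 dBm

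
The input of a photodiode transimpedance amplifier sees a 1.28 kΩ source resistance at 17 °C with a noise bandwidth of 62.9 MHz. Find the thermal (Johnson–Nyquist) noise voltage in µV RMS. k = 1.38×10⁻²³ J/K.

35.9 µV

T = 17 °C + 273.15 = 290.15 K
V_n = √(4kTRB)
4kTRB = 4 × 1.38×10⁻²³ × 290.15 × 1.28×10³ × 6.29×10⁷ = 1.29×10⁻⁹ V²
V_n = √(1.29×10⁻⁹) = 3.59×10⁻⁵ V = 35.9 µV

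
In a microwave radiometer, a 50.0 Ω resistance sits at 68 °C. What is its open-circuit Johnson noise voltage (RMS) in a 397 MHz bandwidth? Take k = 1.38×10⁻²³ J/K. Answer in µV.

T = 68 °C + 273.15 = 341.15 K
V_n = √(4kTRB)
4kTRB = 4 × 1.38×10⁻²³ × 341.15 × 5.00×10¹ × 3.97×10⁸ = 3.74×10⁻¹⁰ V²
V_n = √(3.74×10⁻¹⁰) = 1.93×10⁻⁵ V = 19.3 µV

19.3 µV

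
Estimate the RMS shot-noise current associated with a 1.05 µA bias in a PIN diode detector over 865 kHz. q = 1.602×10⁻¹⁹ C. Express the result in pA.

539 pA

I_n = √(2qI·B)
2qI·B = 2 × 1.602×10⁻¹⁹ × 1.05×10⁻⁶ × 8.65×10⁵ = 2.91×10⁻¹⁹ A²
I_n = √(2.91×10⁻¹⁹) = 5.39×10⁻¹⁰ A = 539 pA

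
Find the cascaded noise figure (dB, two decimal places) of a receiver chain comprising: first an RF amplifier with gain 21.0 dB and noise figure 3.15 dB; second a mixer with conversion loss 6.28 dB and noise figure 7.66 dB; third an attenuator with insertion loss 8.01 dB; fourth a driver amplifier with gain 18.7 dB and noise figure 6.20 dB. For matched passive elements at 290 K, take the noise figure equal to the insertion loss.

Convert to linear (a loss of L dB is a gain of −L dB): F_i = 10^(NF_i/10), G_i = 10^(G_i,dB/10)
  Stage 1: F_1 = 10^(3.15/10) = 2.065, G_1 = 10^(21.0/10) = 125.9
  Stage 2: F_2 = 10^(7.66/10) = 5.834, G_2 = 10^(−6.28/10) = 0.2355
  Stage 3: F_3 = 10^(8.01/10) = 6.324, G_3 = 10^(−8.01/10) = 0.1581
  Stage 4: F_4 = 10^(6.20/10) = 4.169, G_4 = 10^(18.7/10) = 74.13
Friis cascade:
  F = 2.065 + (5.834 − 1)/125.9 + (6.324 − 1)/29.65 + (4.169 − 1)/4.688 = 2.959
NF = 10 log₁₀(2.959) = 4.71 dB

4.71 dB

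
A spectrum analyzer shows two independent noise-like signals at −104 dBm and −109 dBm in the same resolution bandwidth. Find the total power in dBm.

−102.8 dBm

Convert to linear, add, convert back:
P₁ = 3.98×10⁻¹⁴ W, P₂ = 1.26×10⁻¹⁴ W
P_tot = 5.24×10⁻¹⁴ W → 10 log₁₀(P_tot / 10⁻³) = −102.8 dBm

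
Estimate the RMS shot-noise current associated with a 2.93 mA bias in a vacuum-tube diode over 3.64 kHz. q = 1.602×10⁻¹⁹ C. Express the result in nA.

I_n = √(2qI·B)
2qI·B = 2 × 1.602×10⁻¹⁹ × 2.93×10⁻³ × 3.64×10³ = 3.42×10⁻¹⁸ A²
I_n = √(3.42×10⁻¹⁸) = 1.85×10⁻⁹ A = 1.85 nA

1.85 nA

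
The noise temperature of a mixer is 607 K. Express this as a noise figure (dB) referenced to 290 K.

4.90 dB

F = 1 + T_e/T₀ = 1 + 607/290 = 3.0931
NF = 10 log₁₀(3.0931) = 4.90 dB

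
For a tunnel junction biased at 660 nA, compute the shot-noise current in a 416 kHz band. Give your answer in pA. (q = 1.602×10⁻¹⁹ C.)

297 pA

I_n = √(2qI·B)
2qI·B = 2 × 1.602×10⁻¹⁹ × 6.60×10⁻⁷ × 4.16×10⁵ = 8.80×10⁻²⁰ A²
I_n = √(8.80×10⁻²⁰) = 2.97×10⁻¹⁰ A = 297 pA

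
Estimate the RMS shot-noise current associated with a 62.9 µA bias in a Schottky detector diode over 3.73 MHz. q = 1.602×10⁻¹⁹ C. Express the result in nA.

8.67 nA

I_n = √(2qI·B)
2qI·B = 2 × 1.602×10⁻¹⁹ × 6.29×10⁻⁵ × 3.73×10⁶ = 7.52×10⁻¹⁷ A²
I_n = √(7.52×10⁻¹⁷) = 8.67×10⁻⁹ A = 8.67 nA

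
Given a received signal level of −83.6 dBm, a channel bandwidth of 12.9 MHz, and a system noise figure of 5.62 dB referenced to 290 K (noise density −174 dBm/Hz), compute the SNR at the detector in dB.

13.7 dB

Noise floor: N = −174 + 10 log₁₀(B) + NF
10 log₁₀(1.29×10⁷) = 71.11 dB
N = −174 + 71.11 + 5.62 = −97.27 dBm
SNR = P_sig − N = −83.6 − (−97.27) = 13.67 dB → 13.7 dB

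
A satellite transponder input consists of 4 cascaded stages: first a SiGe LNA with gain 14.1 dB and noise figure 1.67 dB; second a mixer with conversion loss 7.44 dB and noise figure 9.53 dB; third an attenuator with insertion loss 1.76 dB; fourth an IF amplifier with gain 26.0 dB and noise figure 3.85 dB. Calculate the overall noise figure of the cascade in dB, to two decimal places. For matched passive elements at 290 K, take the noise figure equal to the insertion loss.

Convert to linear (a loss of L dB is a gain of −L dB): F_i = 10^(NF_i/10), G_i = 10^(G_i,dB/10)
  Stage 1: F_1 = 10^(1.67/10) = 1.469, G_1 = 10^(14.1/10) = 25.70
  Stage 2: F_2 = 10^(9.53/10) = 8.974, G_2 = 10^(−7.44/10) = 0.1803
  Stage 3: F_3 = 10^(1.76/10) = 1.500, G_3 = 10^(−1.76/10) = 0.6668
  Stage 4: F_4 = 10^(3.85/10) = 2.427, G_4 = 10^(26.0/10) = 398.1
Friis cascade:
  F = 1.469 + (8.974 − 1)/25.70 + (1.500 − 1)/4.634 + (2.427 − 1)/3.090 = 2.349
NF = 10 log₁₀(2.349) = 3.71 dB

3.71 dB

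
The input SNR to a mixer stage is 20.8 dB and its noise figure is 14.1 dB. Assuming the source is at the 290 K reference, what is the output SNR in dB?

By definition F = SNR_in/SNR_out, so in dB: SNR_out = SNR_in − NF
SNR_out = 20.8 − 14.1 = 6.7 dB

6.7 dB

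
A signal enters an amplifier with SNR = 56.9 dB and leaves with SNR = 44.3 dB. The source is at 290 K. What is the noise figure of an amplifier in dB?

NF (dB) = SNR_in(dB) − SNR_out(dB) when the source is at T₀
NF = 56.9 − 44.3 = 12.6 dB

12.6 dB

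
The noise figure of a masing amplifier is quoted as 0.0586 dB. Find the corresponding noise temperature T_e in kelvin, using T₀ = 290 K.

F = 10^(0.0586/10) = 1.01358
T_e = (F − 1)·T₀ = (1.01358 − 1) × 290 = 3.94 K

3.94 K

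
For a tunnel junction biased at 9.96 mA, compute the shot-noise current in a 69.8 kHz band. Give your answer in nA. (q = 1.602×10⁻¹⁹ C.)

14.9 nA

I_n = √(2qI·B)
2qI·B = 2 × 1.602×10⁻¹⁹ × 9.96×10⁻³ × 6.98×10⁴ = 2.23×10⁻¹⁶ A²
I_n = √(2.23×10⁻¹⁶) = 1.49×10⁻⁸ A = 14.9 nA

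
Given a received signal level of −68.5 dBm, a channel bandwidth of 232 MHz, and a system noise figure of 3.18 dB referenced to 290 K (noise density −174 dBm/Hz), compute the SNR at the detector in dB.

18.7 dB

Noise floor: N = −174 + 10 log₁₀(B) + NF
10 log₁₀(2.32×10⁸) = 83.65 dB
N = −174 + 83.65 + 3.18 = −87.17 dBm
SNR = P_sig − N = −68.5 − (−87.17) = 18.67 dB → 18.7 dB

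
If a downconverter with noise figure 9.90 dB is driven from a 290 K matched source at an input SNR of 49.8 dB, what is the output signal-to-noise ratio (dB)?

By definition F = SNR_in/SNR_out, so in dB: SNR_out = SNR_in − NF
SNR_out = 49.8 − 9.90 = 39.90 dB

39.90 dB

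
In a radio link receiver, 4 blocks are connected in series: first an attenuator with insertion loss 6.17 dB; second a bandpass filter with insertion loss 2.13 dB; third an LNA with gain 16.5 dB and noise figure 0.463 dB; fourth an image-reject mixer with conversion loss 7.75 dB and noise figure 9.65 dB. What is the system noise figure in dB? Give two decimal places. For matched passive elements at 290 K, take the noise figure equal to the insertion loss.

Convert to linear (a loss of L dB is a gain of −L dB): F_i = 10^(NF_i/10), G_i = 10^(G_i,dB/10)
  Stage 1: F_1 = 10^(6.17/10) = 4.140, G_1 = 10^(−6.17/10) = 0.2415
  Stage 2: F_2 = 10^(2.13/10) = 1.633, G_2 = 10^(−2.13/10) = 0.6124
  Stage 3: F_3 = 10^(0.463/10) = 1.112, G_3 = 10^(16.5/10) = 44.67
  Stage 4: F_4 = 10^(9.65/10) = 9.226, G_4 = 10^(−7.75/10) = 0.1679
Friis cascade:
  F = 4.140 + (1.633 − 1)/0.2415 + (1.112 − 1)/0.1479 + (9.226 − 1)/6.607 = 8.766
NF = 10 log₁₀(8.766) = 9.43 dB

9.43 dB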